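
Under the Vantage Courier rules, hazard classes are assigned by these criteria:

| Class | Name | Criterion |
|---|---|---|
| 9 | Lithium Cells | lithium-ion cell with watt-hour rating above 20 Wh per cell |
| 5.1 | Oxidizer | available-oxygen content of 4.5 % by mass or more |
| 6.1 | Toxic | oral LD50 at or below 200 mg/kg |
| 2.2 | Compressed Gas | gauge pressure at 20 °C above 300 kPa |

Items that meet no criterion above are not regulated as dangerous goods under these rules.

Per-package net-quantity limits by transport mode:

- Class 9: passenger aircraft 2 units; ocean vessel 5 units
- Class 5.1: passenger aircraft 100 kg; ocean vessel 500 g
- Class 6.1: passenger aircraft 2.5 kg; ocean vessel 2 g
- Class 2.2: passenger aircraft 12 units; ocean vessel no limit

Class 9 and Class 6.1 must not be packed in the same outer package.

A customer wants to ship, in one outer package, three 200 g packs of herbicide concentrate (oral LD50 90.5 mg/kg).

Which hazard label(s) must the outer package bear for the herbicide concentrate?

Class 6.1

Herbicide concentrate: oral LD50 90.5 mg/kg ≤ 200 mg/kg → Class 6.1 (Toxic).
Only the Class 6.1 label is required.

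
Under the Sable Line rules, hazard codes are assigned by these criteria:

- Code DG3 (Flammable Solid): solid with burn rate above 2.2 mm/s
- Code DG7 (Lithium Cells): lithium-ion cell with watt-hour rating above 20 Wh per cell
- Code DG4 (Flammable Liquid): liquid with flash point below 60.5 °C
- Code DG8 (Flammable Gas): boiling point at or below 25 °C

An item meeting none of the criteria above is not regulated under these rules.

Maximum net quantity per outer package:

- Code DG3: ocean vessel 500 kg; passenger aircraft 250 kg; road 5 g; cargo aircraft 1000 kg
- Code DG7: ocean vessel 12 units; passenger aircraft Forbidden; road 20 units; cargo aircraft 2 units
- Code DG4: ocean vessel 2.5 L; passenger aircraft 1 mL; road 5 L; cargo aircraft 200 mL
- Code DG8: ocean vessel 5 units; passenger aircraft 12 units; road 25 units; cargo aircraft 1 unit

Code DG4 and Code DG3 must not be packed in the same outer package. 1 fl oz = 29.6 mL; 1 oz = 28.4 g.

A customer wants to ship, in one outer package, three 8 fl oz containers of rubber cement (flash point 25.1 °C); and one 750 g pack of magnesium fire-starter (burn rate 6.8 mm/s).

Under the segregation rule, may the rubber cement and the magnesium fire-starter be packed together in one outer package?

No

With flash point 25.1 °C (< 60.5 °C), the rubber cement falls in Code DG4.
Magnesium fire-starter: burn rate 6.8 mm/s > 2.2 mm/s → Code DG3 (Flammable Solid).
Code DG4 and Code DG3 may not share an outer package.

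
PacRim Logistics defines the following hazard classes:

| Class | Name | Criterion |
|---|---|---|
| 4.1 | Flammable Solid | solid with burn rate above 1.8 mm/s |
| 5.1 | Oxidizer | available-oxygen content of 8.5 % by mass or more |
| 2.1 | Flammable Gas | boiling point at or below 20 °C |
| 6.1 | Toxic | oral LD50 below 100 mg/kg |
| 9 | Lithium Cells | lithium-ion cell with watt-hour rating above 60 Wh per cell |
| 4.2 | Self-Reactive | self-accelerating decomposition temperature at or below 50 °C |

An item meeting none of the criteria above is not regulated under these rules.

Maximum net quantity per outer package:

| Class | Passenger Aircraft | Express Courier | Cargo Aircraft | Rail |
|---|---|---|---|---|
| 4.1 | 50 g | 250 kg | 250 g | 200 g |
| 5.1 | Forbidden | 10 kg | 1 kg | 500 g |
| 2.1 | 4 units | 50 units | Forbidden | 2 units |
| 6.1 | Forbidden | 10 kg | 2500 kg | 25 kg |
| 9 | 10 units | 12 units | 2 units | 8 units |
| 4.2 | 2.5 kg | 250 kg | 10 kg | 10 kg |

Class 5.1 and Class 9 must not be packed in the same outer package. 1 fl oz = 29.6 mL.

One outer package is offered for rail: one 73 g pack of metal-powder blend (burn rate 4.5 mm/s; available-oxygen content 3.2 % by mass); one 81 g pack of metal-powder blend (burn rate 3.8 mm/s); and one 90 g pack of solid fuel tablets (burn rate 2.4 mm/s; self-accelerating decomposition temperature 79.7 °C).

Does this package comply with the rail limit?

No

Burn rate 4.5 mm/s meets the Class 4.1 criterion (Flammable Solid), so the metal-powder blend is Class 4.1.
Burn rate 3.8 mm/s meets the Class 4.1 criterion (Flammable Solid), so the metal-powder blend is Class 4.1.
With burn rate 2.4 mm/s (> 1.8 mm/s), the solid fuel tablets fall in Class 4.1.
Class 4.1 net quantity: 73 g + 81 g + 90 g = 244 g.
244 g > 200 g (rail limit, Class 4.1) — over the limit.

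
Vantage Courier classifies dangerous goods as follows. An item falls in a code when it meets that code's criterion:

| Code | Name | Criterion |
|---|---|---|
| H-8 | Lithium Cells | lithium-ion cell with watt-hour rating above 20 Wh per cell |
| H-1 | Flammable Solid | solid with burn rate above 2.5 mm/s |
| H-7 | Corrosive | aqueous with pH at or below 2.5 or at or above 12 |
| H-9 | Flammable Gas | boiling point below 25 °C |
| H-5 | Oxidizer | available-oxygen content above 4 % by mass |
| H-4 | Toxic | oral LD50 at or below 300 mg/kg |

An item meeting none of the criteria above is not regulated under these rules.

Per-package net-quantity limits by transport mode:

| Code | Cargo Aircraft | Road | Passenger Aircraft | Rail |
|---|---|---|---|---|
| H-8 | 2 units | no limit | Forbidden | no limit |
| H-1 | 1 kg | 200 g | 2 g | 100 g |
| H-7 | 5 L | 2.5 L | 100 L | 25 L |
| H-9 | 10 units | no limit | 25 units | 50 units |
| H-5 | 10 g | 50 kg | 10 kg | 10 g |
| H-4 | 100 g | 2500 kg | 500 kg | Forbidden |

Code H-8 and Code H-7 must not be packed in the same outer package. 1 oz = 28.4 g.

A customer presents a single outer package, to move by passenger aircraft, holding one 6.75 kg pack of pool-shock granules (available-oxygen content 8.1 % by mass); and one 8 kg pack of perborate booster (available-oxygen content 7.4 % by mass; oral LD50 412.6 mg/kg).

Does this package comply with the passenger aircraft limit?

Pool-shock granules: available-oxygen content 8.1 % by mass > 4 % by mass → Code H-5 (Oxidizer).
Available-oxygen content 7.4 % by mass meets the Code H-5 criterion (Oxidizer), so the perborate booster is Code H-5.
Code H-5 net quantity: 6.75 kg + 8 kg = 14.75 kg.
That exceeds the Code H-5 passenger aircraft limit of 10 kg.

No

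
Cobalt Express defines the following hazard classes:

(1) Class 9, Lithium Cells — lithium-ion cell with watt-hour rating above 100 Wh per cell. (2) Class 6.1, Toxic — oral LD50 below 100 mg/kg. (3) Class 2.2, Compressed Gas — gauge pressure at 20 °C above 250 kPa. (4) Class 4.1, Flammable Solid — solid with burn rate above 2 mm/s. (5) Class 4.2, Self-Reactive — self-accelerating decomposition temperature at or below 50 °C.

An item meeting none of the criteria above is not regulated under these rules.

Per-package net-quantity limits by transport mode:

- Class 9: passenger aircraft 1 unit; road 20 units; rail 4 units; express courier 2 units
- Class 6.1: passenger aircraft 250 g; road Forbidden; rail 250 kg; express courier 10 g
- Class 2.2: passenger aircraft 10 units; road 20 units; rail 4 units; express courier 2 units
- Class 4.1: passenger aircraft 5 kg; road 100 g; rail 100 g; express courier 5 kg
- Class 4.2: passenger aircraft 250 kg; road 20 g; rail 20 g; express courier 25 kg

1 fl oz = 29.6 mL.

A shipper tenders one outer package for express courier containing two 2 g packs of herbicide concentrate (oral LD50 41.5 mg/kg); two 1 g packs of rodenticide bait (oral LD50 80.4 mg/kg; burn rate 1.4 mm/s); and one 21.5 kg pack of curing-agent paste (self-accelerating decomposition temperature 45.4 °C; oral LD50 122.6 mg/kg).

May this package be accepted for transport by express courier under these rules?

Yes

Oral LD50 41.5 mg/kg meets the Class 6.1 criterion (Toxic), so the herbicide concentrate is Class 6.1.
Rodenticide bait: oral LD50 80.4 mg/kg < 100 mg/kg → Class 6.1 (Toxic).
Curing-agent paste: self-accelerating decomposition temperature 45.4 °C ≤ 50 °C → Class 4.2 (Self-Reactive).
Total Class 6.1: (two 2 g packs = 4 g) + (two 1 g packs = 2 g) = 6 g.
That is within the Class 6.1 express courier limit of 10 g.
Class 4.2 quantity: 21.5 kg.
21.5 kg is within the express courier limit of 25 kg for Class 4.2.
Every hazard class is within its express courier limit and no segregation rule is violated.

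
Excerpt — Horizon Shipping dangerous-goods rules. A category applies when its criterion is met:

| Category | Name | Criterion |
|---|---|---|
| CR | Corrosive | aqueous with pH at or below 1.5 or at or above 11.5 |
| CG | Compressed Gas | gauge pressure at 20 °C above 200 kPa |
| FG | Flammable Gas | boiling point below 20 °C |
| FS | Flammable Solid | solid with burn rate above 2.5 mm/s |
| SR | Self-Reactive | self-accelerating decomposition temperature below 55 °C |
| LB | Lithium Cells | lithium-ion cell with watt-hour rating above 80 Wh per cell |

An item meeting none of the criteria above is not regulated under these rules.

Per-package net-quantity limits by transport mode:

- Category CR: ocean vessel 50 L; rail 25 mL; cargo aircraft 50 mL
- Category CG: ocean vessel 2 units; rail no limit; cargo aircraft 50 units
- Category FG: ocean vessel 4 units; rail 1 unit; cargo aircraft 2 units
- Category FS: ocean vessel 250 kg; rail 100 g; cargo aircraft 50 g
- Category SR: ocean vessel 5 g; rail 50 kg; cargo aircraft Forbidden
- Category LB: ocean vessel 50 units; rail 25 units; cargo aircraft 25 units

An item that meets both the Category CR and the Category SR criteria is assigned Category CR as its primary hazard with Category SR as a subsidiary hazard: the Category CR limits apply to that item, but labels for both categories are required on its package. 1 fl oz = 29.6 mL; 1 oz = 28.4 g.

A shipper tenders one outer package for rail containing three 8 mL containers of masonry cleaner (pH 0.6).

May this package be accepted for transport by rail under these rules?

Yes

With pH 0.6 (≤ 1.5), the masonry cleaner falls in Category CR.
Category CR quantity: three 8 mL containers = 24 mL.
24 mL ≤ 25 mL (rail limit, Category CR) — within limit.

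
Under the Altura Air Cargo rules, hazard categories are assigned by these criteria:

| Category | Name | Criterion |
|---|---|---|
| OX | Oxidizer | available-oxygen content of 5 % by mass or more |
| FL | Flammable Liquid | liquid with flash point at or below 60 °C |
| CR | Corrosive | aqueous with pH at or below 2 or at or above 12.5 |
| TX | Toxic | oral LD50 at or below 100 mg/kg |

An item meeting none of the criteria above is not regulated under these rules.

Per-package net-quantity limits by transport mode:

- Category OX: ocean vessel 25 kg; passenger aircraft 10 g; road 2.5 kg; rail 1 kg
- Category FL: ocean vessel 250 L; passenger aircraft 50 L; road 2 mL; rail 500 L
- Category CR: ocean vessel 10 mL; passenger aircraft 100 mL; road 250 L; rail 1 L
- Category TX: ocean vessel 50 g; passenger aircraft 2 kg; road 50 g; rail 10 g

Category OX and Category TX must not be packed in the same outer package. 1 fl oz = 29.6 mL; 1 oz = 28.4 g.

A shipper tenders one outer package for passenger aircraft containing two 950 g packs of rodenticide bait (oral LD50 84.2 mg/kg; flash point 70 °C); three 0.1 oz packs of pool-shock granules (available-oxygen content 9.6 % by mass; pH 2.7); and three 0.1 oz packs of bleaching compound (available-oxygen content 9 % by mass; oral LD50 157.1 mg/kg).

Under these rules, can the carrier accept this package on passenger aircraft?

No

The rodenticide bait has oral LD50 84.2 mg/kg, which is ≤ 100 mg/kg, so it is Category TX (Toxic).
Available-oxygen content 9.6 % by mass meets the Category OX criterion (Oxidizer), so the pool-shock granules are Category OX.
With available-oxygen content 9 % by mass (≥ 5 % by mass), the bleaching compound falls in Category OX.
Total Category OX: (three 0.1 oz packs = 8.52 g) + (three 0.1 oz packs = 8.52 g) = 17.04 g.
17.04 g > 10 g (passenger aircraft limit, Category OX) — over the limit.
Category TX quantity: two 950 g packs = 1.9 kg.
That is within the Category TX passenger aircraft limit of 2 kg.
Category OX and Category TX may not share an outer package.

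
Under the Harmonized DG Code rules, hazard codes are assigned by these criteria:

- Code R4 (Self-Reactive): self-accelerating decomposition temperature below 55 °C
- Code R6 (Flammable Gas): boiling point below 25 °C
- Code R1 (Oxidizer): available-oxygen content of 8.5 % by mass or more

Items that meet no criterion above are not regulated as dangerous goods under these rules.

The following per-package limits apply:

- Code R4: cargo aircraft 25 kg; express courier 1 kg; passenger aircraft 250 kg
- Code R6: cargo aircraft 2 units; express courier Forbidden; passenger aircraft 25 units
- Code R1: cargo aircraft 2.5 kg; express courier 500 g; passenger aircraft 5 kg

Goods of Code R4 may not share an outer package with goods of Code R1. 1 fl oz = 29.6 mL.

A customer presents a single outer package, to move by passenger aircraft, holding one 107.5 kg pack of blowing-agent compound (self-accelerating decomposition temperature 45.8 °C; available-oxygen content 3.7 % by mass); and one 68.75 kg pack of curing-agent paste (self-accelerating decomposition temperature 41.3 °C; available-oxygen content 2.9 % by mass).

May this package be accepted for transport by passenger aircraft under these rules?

The blowing-agent compound has self-accelerating decomposition temperature 45.8 °C, which is < 55 °C, so it is Code R4 (Self-Reactive).
Curing-agent paste: self-accelerating decomposition temperature 41.3 °C < 55 °C → Code R4 (Self-Reactive).
Code R4 net quantity: 107.5 kg + 68.75 kg = 176.25 kg.
That is within the Code R4 passenger aircraft limit of 250 kg.

Yes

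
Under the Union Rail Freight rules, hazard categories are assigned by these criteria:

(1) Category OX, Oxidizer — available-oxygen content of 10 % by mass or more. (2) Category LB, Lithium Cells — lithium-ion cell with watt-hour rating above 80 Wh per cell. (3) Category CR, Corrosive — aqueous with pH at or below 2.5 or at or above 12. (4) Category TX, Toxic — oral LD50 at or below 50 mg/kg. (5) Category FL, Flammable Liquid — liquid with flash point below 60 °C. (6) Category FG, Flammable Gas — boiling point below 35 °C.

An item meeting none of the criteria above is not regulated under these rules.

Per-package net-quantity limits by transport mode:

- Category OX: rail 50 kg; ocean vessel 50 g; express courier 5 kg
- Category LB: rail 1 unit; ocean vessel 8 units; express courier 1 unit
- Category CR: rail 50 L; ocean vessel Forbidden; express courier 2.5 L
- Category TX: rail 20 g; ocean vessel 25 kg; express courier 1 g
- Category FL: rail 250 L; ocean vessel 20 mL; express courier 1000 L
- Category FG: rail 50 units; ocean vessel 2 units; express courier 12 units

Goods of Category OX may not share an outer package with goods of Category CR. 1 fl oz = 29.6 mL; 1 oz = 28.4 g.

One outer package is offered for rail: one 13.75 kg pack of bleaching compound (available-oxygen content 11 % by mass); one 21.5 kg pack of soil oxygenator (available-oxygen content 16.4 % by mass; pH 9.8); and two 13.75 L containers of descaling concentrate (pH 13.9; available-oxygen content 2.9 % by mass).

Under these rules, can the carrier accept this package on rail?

No

The bleaching compound has available-oxygen content 11 % by mass, which is ≥ 10 % by mass, so it is Category OX (Oxidizer).
The soil oxygenator has available-oxygen content 16.4 % by mass, which is ≥ 10 % by mass, so it is Category OX (Oxidizer).
pH 13.9 meets the Category CR criterion (Corrosive), so the descaling concentrate is Category CR.
Total Category OX: 13.75 kg + 21.5 kg = 35.25 kg.
35.25 kg is within the rail limit of 50 kg for Category OX.
Category CR quantity: two 13.75 L containers = 27.5 L.
That is within the Category CR rail limit of 50 L.
Category OX and Category CR may not share an outer package.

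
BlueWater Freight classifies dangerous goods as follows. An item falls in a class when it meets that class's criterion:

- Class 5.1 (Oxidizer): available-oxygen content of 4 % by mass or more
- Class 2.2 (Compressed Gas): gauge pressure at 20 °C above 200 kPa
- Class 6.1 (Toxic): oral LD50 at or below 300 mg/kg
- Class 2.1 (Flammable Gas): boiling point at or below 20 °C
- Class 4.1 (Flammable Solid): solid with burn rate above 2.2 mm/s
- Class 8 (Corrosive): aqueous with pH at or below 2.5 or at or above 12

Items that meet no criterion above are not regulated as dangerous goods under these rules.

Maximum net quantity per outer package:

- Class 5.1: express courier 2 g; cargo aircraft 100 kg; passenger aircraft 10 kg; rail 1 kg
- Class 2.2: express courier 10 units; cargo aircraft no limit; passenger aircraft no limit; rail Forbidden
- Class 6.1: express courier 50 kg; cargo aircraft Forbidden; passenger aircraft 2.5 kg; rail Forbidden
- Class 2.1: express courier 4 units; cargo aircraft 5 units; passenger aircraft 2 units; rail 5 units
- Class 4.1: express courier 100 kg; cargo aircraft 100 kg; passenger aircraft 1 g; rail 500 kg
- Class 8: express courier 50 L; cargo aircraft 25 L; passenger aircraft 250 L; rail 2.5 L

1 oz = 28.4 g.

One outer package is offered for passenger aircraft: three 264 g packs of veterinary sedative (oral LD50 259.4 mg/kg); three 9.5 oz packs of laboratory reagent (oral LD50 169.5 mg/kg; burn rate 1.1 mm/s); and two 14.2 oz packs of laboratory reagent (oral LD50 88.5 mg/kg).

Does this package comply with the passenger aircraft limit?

Yes

With oral LD50 259.4 mg/kg (≤ 300 mg/kg), the veterinary sedative falls in Class 6.1.
The laboratory reagent has oral LD50 169.5 mg/kg, which is ≤ 300 mg/kg, so it is Class 6.1 (Toxic).
Oral LD50 88.5 mg/kg meets the Class 6.1 criterion (Toxic), so the laboratory reagent is Class 6.1.
Class 6.1 net quantity: (three 264 g packs = 792 g) + (three 9.5 oz packs = 809.4 g) + (two 14.2 oz packs = 806.56 g) = 2407.96 g.
2407.96 g ≤ 2.5 kg (passenger aircraft limit, Class 6.1) — within limit.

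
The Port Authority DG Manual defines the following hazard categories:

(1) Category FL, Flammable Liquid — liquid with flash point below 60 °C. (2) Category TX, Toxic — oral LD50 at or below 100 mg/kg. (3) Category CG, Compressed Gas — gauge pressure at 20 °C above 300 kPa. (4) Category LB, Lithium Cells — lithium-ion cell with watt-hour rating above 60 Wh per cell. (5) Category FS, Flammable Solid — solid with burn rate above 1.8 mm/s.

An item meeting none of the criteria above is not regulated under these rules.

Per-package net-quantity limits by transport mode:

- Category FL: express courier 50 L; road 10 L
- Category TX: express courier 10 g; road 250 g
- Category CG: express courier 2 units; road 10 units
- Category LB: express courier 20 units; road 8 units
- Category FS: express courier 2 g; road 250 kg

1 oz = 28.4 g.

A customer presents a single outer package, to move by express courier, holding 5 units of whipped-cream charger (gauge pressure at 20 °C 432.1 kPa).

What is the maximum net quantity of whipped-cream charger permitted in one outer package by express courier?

Whipped-cream charger: gauge pressure at 20 °C 432.1 kPa > 300 kPa → Category CG (Compressed Gas).
The express courier limit for Category CG is 2 units.

2 units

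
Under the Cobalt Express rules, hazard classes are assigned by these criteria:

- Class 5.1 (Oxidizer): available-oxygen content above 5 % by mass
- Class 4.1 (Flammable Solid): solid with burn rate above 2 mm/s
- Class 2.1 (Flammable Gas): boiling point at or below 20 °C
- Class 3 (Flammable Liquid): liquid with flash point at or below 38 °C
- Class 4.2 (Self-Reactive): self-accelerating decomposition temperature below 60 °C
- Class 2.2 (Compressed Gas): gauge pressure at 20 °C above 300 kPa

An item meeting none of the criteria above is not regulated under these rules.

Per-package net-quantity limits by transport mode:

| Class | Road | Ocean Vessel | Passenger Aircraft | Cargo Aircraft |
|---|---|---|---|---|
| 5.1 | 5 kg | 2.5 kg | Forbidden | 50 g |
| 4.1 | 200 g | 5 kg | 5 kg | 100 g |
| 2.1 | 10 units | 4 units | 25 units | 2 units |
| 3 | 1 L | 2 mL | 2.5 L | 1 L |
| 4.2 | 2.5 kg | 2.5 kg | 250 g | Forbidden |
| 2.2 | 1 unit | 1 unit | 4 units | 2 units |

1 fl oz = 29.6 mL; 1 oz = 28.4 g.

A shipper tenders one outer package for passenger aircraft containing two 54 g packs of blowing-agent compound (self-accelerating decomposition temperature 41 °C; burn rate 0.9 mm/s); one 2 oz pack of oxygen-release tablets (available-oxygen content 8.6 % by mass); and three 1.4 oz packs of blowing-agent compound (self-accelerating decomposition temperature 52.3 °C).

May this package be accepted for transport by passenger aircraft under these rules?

No

The blowing-agent compound has self-accelerating decomposition temperature 41 °C, which is < 60 °C, so it is Class 4.2 (Self-Reactive).
Available-oxygen content 8.6 % by mass meets the Class 5.1 criterion (Oxidizer), so the oxygen-release tablets are Class 5.1.
The blowing-agent compound has self-accelerating decomposition temperature 52.3 °C, which is < 60 °C, so it is Class 4.2 (Self-Reactive).
Total Class 4.2: (two 54 g packs = 108 g) + (three 1.4 oz packs = 119.28 g) = 227.28 g.
227.28 g is within the passenger aircraft limit of 250 g for Class 4.2.
Class 5.1 quantity: one 2 oz pack = 56.8 g.
Class 5.1 is Forbidden by passenger aircraft.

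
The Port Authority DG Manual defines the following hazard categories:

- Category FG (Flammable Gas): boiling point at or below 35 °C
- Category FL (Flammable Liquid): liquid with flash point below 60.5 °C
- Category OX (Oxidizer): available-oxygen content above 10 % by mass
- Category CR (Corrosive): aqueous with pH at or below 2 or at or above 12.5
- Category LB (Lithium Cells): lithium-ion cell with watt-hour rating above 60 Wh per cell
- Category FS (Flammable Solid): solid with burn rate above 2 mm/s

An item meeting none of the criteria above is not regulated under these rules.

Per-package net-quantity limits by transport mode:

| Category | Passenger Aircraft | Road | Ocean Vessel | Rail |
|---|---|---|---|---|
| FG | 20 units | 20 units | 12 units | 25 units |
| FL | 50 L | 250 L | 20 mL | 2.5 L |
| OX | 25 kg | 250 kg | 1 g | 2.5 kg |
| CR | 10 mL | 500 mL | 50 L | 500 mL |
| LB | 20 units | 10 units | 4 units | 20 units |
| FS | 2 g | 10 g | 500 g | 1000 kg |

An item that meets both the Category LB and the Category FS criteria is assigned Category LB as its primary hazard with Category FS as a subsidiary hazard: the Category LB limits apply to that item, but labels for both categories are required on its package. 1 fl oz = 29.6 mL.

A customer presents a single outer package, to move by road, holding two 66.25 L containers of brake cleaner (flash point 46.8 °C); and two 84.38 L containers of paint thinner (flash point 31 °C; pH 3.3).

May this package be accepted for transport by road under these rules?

No

Flash point 46.8 °C meets the Category FL criterion (Flammable Liquid), so the brake cleaner is Category FL.
Paint thinner: flash point 31 °C < 60.5 °C → Category FL (Flammable Liquid).
Total Category FL: (two 66.25 L containers = 132.5 L) + (two 84.38 L containers = 168.76 L) = 301.26 L.
That exceeds the Category FL road limit of 250 L.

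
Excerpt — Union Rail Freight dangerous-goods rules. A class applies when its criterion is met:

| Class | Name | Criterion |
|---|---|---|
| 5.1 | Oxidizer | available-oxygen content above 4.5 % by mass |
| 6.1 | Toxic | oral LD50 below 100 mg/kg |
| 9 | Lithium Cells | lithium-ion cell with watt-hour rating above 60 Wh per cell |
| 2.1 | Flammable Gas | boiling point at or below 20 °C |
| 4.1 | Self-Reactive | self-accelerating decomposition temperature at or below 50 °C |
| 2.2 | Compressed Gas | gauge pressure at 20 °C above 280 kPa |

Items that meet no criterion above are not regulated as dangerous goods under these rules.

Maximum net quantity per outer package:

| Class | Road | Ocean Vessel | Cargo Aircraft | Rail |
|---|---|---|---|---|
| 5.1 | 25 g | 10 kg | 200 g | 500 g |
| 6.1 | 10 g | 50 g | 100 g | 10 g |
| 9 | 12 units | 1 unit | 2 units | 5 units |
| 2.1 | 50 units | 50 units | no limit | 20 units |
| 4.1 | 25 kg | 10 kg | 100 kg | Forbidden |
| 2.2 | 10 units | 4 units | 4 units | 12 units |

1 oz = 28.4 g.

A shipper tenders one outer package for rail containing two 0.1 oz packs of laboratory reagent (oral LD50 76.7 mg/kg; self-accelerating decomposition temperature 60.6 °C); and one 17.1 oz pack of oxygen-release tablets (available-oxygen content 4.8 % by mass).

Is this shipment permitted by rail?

Oral LD50 76.7 mg/kg meets the Class 6.1 criterion (Toxic), so the laboratory reagent is Class 6.1.
With available-oxygen content 4.8 % by mass (> 4.5 % by mass), the oxygen-release tablets fall in Class 5.1.
Class 6.1 quantity: two 0.1 oz packs = 5.68 g.
5.68 g is within the rail limit of 10 g for Class 6.1.
Class 5.1 quantity: one 17.1 oz pack = 485.64 g.
485.64 g is within the rail limit of 500 g for Class 5.1.
Every hazard class is within its rail limit and no segregation rule is violated.

Yes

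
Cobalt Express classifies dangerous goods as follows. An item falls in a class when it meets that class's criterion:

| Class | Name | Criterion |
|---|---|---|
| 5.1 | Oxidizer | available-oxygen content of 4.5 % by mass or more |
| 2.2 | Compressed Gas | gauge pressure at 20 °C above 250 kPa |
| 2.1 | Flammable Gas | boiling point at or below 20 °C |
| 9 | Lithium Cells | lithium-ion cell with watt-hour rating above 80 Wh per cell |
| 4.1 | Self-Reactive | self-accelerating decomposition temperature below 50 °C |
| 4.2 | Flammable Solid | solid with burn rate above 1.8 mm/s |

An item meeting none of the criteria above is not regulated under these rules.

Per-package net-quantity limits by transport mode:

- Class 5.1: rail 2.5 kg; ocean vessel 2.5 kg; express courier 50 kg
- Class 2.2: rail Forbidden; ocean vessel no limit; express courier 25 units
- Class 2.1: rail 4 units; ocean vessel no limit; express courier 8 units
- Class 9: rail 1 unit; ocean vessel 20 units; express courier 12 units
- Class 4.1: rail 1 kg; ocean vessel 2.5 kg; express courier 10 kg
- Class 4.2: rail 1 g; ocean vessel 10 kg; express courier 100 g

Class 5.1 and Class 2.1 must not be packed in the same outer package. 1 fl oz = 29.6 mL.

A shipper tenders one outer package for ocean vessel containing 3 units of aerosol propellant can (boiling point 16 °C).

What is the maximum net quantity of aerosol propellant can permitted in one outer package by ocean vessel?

The aerosol propellant can has boiling point 16 °C, which is ≤ 20 °C, so it is Class 2.1 (Flammable Gas).
The ocean vessel limit for Class 2.1 is no limit.

no limit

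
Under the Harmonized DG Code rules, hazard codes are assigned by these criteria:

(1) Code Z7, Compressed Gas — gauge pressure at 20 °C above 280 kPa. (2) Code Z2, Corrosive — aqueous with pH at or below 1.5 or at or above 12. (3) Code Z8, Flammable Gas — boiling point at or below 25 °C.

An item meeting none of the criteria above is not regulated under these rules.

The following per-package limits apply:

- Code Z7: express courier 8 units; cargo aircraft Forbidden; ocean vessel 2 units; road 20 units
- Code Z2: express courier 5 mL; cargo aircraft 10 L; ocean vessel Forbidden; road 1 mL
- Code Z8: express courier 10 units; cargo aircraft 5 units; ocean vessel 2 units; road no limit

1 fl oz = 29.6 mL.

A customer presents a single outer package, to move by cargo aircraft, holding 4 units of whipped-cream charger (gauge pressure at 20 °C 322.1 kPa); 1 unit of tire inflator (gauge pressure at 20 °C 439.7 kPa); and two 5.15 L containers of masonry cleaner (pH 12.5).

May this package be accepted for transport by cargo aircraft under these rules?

No

The whipped-cream charger has gauge pressure at 20 °C 322.1 kPa, which is > 280 kPa, so it is Code Z7 (Compressed Gas).
Gauge pressure at 20 °C 439.7 kPa meets the Code Z7 criterion (Compressed Gas), so the tire inflator is Code Z7.
Masonry cleaner: pH 12.5 ≥ 12 → Code Z2 (Corrosive).
Code Z7 net quantity: 4 units + 1 unit = 5 units.
Code Z7 is Forbidden by cargo aircraft.
Code Z2 quantity: two 5.15 L containers = 10.3 L.
10.3 L > 10 L (cargo aircraft limit, Code Z2) — over the limit.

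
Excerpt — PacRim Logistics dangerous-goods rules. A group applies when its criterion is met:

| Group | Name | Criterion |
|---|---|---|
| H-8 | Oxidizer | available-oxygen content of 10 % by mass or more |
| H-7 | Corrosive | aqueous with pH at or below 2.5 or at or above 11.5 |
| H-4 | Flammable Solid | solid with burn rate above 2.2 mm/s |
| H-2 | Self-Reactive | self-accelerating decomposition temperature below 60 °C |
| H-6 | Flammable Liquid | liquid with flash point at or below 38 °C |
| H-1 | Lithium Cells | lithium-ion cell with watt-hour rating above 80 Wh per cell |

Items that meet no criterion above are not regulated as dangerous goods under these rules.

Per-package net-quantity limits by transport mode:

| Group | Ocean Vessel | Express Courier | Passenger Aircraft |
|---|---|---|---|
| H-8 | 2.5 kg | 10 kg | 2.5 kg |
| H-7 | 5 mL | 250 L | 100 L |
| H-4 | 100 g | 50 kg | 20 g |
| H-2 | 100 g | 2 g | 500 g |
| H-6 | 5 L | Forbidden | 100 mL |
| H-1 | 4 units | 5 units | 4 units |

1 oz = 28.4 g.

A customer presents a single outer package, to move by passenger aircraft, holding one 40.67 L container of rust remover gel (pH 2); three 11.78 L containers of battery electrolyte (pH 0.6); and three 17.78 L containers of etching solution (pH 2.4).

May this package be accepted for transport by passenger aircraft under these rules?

Rust remover gel: pH 2 ≤ 2.5 → Group H-7 (Corrosive).
The battery electrolyte has pH 0.6, which is ≤ 2.5, so it is Group H-7 (Corrosive).
Etching solution: pH 2.4 ≤ 2.5 → Group H-7 (Corrosive).
Total Group H-7: 40.67 L + (three 11.78 L containers = 35.34 L) + (three 17.78 L containers = 53.34 L) = 129.35 L.
129.35 L > 100 L (passenger aircraft limit, Group H-7) — over the limit.

No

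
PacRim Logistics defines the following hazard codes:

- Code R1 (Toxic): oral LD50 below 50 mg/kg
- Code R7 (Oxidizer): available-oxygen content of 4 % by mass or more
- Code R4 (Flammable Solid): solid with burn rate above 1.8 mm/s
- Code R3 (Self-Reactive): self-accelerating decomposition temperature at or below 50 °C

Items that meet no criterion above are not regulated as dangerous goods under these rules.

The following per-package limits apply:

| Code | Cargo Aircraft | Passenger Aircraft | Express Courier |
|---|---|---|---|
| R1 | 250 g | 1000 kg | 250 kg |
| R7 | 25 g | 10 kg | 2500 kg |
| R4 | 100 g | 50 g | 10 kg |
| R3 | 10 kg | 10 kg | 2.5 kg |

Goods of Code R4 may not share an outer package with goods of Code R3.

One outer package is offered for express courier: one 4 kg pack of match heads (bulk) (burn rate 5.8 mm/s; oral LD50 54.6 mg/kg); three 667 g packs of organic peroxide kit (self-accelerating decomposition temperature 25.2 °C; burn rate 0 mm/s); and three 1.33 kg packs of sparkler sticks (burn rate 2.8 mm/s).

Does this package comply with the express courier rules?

No

With burn rate 5.8 mm/s (> 1.8 mm/s), the match heads (bulk) fall in Code R4.
With self-accelerating decomposition temperature 25.2 °C (≤ 50 °C), the organic peroxide kit falls in Code R3.
With burn rate 2.8 mm/s (> 1.8 mm/s), the sparkler sticks fall in Code R4.
Code R4 net quantity: 4 kg + (three 1.33 kg packs = 3.99 kg) = 7.99 kg.
7.99 kg ≤ 10 kg (express courier limit, Code R4) — within limit.
Code R3 quantity: three 667 g packs = 2.001 kg.
2.001 kg ≤ 2.5 kg (express courier limit, Code R3) — within limit.
Code R4 and Code R3 may not share an outer package.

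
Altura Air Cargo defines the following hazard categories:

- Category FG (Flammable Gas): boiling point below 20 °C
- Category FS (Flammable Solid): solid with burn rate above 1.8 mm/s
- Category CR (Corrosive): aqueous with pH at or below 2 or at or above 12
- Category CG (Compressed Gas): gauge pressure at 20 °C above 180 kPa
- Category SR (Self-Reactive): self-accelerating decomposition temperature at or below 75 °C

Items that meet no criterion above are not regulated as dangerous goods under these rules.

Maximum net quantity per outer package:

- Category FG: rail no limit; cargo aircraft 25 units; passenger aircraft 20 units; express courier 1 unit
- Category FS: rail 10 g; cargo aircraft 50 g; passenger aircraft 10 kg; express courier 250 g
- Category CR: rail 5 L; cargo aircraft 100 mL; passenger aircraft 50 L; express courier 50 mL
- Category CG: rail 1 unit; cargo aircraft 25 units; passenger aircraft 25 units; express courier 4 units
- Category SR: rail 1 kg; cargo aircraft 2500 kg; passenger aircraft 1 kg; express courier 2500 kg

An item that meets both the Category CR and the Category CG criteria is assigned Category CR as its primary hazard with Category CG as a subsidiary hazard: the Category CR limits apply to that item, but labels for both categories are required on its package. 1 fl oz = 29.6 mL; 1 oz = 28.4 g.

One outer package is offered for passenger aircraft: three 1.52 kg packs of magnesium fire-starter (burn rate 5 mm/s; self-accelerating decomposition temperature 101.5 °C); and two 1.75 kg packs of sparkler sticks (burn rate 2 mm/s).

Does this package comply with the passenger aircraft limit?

Burn rate 5 mm/s meets the Category FS criterion (Flammable Solid), so the magnesium fire-starter is Category FS.
With burn rate 2 mm/s (> 1.8 mm/s), the sparkler sticks fall in Category FS.
Category FS net quantity: (three 1.52 kg packs = 4.56 kg) + (two 1.75 kg packs = 3.5 kg) = 8.06 kg.
8.06 kg is within the passenger aircraft limit of 10 kg for Category FS.

Yes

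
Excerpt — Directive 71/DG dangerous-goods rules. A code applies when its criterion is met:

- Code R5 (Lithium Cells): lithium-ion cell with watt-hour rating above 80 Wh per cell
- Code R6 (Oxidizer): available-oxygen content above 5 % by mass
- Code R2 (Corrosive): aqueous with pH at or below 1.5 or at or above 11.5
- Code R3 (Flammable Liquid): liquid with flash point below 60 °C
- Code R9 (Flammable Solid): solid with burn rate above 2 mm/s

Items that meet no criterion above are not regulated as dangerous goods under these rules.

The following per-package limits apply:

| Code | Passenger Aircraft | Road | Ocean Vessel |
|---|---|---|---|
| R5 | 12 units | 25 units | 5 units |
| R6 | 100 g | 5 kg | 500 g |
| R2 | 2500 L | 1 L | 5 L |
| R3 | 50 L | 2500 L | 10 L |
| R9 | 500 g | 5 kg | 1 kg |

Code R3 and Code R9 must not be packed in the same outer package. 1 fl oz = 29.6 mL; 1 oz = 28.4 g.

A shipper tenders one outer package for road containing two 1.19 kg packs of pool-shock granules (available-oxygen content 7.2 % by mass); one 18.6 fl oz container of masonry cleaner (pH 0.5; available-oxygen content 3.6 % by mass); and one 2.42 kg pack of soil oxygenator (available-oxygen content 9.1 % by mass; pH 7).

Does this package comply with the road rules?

Yes

The pool-shock granules have available-oxygen content 7.2 % by mass, which is > 5 % by mass, so they are Code R6 (Oxidizer).
Masonry cleaner: pH 0.5 ≤ 1.5 → Code R2 (Corrosive).
Available-oxygen content 9.1 % by mass meets the Code R6 criterion (Oxidizer), so the soil oxygenator is Code R6.
Code R2 quantity: one 18.6 fl oz container = 550.56 mL.
550.56 mL is within the road limit of 1 L for Code R2.
Total Code R6: (two 1.19 kg packs = 2.38 kg) + 2.42 kg = 4.8 kg.
That is within the Code R6 road limit of 5 kg.
The segregation rule (Code R3 with Code R9) does not apply to Code R2 with Code R6.
Every hazard code is within its road limit and no segregation rule is violated.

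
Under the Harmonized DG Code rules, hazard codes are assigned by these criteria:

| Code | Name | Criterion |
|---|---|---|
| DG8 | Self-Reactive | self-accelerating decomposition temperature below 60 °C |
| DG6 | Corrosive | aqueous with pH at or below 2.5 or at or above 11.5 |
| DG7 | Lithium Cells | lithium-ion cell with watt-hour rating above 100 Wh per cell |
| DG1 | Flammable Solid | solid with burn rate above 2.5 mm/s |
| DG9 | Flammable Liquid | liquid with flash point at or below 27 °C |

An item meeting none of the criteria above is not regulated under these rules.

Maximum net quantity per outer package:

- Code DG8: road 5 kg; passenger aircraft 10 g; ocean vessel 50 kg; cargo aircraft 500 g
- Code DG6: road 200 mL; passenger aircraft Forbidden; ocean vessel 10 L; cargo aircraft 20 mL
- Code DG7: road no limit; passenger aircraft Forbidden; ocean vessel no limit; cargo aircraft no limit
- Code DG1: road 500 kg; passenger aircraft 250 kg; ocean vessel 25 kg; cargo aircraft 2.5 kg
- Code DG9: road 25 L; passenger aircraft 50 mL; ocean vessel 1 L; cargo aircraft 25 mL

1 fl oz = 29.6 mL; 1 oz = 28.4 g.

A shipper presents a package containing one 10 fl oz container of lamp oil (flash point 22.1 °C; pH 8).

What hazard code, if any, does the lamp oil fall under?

Code DG9

Flash point 22.1 °C meets the Code DG9 criterion (Flammable Liquid), so the lamp oil is Code DG9.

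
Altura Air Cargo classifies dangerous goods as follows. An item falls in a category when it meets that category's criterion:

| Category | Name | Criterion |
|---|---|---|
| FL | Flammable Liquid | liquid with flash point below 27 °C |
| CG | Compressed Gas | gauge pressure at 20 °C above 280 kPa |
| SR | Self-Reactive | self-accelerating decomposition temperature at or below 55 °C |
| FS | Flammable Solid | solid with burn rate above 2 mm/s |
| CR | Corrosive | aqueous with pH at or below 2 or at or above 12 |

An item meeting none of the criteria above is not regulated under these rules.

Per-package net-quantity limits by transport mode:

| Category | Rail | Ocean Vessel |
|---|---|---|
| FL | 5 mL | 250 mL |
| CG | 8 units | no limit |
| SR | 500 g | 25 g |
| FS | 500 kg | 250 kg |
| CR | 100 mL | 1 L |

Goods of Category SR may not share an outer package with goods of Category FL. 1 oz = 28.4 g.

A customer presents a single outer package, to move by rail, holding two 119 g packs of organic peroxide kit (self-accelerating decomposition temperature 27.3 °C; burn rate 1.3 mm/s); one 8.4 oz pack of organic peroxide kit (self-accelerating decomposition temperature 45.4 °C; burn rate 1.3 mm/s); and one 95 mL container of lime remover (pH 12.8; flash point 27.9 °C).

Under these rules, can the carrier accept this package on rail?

Yes

With self-accelerating decomposition temperature 27.3 °C (≤ 55 °C), the organic peroxide kit falls in Category SR.
Self-accelerating decomposition temperature 45.4 °C meets the Category SR criterion (Self-Reactive), so the organic peroxide kit is Category SR.
Lime remover: pH 12.8 ≥ 12 → Category CR (Corrosive).
Total Category SR: (two 119 g packs = 238 g) + (one 8.4 oz pack = 238.56 g) = 476.56 g.
476.56 g is within the rail limit of 500 g for Category SR.
Category CR quantity: 95 mL.
95 mL ≤ 100 mL (rail limit, Category CR) — within limit.
The segregation rule (Category SR with Category FL) does not apply to Category SR with Category CR.
Every hazard category is within its rail limit and no segregation rule is violated.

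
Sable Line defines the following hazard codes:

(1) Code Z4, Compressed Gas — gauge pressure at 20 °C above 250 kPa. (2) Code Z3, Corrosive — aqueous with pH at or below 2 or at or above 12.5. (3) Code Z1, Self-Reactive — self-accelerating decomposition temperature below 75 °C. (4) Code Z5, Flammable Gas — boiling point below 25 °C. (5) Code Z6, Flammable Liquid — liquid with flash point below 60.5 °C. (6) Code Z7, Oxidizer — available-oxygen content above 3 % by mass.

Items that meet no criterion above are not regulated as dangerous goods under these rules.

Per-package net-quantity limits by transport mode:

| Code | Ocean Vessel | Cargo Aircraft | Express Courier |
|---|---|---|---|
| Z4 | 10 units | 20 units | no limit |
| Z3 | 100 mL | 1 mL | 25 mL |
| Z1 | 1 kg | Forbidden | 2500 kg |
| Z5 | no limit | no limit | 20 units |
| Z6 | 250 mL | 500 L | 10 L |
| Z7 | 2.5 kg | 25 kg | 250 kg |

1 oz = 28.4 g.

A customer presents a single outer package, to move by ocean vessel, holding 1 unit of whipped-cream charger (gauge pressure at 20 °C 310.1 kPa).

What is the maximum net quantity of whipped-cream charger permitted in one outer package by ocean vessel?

Gauge pressure at 20 °C 310.1 kPa meets the Code Z4 criterion (Compressed Gas), so the whipped-cream charger is Code Z4.
The ocean vessel limit for Code Z4 is 10 units.

10 units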